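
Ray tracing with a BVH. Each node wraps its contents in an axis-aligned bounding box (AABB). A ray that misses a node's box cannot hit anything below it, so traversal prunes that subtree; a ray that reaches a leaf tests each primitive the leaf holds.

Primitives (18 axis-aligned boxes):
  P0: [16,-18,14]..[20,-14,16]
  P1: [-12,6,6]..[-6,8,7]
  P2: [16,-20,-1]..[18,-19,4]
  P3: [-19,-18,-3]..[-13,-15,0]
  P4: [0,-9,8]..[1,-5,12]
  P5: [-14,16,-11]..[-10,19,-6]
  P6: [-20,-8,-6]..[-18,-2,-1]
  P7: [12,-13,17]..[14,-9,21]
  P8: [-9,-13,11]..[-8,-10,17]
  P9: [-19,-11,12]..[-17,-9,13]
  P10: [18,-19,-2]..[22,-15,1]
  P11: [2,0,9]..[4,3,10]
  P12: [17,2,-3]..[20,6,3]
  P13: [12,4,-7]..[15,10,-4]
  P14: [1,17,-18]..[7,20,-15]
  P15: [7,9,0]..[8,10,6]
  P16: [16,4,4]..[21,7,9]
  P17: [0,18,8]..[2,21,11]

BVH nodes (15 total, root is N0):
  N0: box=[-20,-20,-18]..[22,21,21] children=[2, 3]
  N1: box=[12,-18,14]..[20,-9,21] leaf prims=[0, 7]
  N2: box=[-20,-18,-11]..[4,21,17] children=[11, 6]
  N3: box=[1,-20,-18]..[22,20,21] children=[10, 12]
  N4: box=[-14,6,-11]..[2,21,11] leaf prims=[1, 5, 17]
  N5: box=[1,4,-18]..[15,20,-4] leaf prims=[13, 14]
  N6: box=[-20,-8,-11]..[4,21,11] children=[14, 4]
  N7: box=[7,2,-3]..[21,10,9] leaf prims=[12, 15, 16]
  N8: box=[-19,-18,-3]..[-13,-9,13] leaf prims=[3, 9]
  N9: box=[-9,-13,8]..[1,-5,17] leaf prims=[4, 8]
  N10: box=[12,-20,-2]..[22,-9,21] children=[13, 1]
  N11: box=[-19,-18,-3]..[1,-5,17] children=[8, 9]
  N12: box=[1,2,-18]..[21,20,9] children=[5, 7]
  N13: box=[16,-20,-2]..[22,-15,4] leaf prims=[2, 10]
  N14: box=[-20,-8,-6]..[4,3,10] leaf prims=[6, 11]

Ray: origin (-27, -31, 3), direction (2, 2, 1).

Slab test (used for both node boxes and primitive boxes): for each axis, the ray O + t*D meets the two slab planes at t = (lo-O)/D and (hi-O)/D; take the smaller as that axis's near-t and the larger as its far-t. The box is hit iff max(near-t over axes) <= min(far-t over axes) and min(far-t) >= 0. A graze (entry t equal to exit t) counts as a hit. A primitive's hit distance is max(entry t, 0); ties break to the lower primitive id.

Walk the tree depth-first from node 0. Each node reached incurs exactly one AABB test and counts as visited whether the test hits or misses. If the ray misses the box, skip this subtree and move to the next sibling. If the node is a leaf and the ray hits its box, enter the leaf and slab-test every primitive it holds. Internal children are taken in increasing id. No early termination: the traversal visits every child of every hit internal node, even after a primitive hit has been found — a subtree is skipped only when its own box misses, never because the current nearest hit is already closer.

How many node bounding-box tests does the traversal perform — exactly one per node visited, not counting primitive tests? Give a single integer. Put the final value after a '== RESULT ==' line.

Trace the traversal:
N0 x:[7/2,49/2] y:[11/2,26] z:[-21,18] -> hit [11/2,18], descend [2, 3]
  N2 x:[7/2,31/2] y:[13/2,26] z:[-14,14] -> hit [13/2,14], descend [6, 11]
    N6 x:[7/2,31/2] y:[23/2,26] z:[-14,8] -> miss, prune
    N11 x:[4,14] y:[13/2,13] z:[-6,14] -> hit [13/2,13], descend [8, 9]
      N8 x:[4,7] y:[13/2,11] z:[-6,10] -> hit [13/2,7] leaf, test {P3(miss), P9(miss)}
      N9 x:[9,14] y:[9,13] z:[5,14] -> hit [9,13] leaf, test {P4(miss), P8@t=9}
  N3 x:[14,49/2] y:[11/2,51/2] z:[-21,18] -> hit [14,18], descend [10, 12]
    N10 x:[39/2,49/2] y:[11/2,11] z:[-5,18] -> miss, prune
    N12 x:[14,24] y:[33/2,51/2] z:[-21,6] -> miss, prune

Visited [0, 2, 6, 11, 8, 9, 3, 10, 12]. Tests: 9 box, 2 leaf. Nearest: P8.

== RESULT ==
9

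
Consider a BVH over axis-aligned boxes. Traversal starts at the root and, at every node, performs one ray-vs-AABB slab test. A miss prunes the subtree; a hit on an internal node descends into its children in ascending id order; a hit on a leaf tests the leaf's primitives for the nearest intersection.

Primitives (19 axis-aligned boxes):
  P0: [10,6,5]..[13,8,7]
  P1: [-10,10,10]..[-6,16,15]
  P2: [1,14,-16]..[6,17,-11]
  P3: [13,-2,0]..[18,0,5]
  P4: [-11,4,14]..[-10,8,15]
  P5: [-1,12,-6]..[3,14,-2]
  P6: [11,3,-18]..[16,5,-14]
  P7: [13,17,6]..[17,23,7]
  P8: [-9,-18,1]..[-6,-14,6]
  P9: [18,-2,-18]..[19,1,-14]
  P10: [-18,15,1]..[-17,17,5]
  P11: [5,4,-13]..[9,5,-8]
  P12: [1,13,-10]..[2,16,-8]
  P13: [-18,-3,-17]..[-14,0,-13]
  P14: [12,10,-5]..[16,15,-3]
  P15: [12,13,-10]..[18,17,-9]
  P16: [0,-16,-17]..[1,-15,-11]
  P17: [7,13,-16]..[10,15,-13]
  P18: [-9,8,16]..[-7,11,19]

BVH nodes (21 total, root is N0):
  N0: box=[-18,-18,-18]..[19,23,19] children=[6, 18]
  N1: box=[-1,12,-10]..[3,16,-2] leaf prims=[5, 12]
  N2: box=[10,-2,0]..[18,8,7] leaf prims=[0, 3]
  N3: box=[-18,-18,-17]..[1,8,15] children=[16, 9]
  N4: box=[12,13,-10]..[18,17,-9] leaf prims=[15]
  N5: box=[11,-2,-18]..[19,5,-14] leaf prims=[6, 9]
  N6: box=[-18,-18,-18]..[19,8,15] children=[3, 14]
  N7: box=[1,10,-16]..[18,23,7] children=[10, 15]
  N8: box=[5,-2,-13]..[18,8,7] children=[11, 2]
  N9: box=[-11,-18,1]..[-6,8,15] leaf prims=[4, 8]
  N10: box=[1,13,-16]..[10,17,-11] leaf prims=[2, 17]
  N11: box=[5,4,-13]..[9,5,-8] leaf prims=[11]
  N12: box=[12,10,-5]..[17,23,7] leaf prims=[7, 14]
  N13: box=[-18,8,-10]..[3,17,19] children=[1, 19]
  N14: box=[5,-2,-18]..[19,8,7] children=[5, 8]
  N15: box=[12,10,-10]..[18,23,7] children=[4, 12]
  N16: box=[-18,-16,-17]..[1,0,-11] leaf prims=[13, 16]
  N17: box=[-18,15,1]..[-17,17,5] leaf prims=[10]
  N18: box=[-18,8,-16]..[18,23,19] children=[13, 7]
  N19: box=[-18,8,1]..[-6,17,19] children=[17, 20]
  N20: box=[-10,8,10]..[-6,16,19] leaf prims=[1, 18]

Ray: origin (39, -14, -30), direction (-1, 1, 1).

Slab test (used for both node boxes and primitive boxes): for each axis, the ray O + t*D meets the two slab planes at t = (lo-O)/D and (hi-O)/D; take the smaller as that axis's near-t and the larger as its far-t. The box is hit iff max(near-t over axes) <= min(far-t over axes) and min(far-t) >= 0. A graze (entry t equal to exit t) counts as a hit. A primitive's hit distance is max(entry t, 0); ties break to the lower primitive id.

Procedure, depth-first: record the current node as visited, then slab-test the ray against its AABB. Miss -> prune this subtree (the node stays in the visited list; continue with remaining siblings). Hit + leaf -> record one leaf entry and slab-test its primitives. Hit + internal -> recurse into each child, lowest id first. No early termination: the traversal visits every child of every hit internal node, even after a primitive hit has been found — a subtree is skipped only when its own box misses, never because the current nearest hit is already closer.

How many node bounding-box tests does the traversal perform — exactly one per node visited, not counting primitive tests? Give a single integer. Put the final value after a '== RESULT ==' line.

Trace the traversal:
N0 x:[20,57] y:[-4,37] z:[12,49] -> hit [20,37], descend [6, 18]
  N6 x:[20,57] y:[-4,22] z:[12,45] -> hit [20,22], descend [3, 14]
    N3 x:[38,57] y:[-4,22] z:[13,45] -> miss, prune
    N14 x:[20,34] y:[12,22] z:[12,37] -> hit [20,22], descend [5, 8]
      N5 x:[20,28] y:[12,19] z:[12,16] -> miss, prune
      N8 x:[21,34] y:[12,22] z:[17,37] -> hit [21,22], descend [2, 11]
        N2 x:[21,29] y:[12,22] z:[30,37] -> miss, prune
        N11 x:[30,34] y:[18,19] z:[17,22] -> miss, prune
  N18 x:[21,57] y:[22,37] z:[14,49] -> hit [22,37], descend [7, 13]
    N7 x:[21,38] y:[24,37] z:[14,37] -> hit [24,37], descend [10, 15]
      N10 x:[29,38] y:[27,31] z:[14,19] -> miss, prune
      N15 x:[21,27] y:[24,37] z:[20,37] -> hit [24,27], descend [4, 12]
        N4 x:[21,27] y:[27,31] z:[20,21] -> miss, prune
        N12 x:[22,27] y:[24,37] z:[25,37] -> hit [25,27] leaf, test {P7(miss), P14@t=25}
    N13 x:[36,57] y:[22,31] z:[20,49] -> miss, prune

Visited [0, 6, 3, 14, 5, 8, 2, 11, 18, 7, 10, 15, 4, 12, 13]. Tests: 15 box, 1 leaf. Nearest: P14.

== RESULT ==
15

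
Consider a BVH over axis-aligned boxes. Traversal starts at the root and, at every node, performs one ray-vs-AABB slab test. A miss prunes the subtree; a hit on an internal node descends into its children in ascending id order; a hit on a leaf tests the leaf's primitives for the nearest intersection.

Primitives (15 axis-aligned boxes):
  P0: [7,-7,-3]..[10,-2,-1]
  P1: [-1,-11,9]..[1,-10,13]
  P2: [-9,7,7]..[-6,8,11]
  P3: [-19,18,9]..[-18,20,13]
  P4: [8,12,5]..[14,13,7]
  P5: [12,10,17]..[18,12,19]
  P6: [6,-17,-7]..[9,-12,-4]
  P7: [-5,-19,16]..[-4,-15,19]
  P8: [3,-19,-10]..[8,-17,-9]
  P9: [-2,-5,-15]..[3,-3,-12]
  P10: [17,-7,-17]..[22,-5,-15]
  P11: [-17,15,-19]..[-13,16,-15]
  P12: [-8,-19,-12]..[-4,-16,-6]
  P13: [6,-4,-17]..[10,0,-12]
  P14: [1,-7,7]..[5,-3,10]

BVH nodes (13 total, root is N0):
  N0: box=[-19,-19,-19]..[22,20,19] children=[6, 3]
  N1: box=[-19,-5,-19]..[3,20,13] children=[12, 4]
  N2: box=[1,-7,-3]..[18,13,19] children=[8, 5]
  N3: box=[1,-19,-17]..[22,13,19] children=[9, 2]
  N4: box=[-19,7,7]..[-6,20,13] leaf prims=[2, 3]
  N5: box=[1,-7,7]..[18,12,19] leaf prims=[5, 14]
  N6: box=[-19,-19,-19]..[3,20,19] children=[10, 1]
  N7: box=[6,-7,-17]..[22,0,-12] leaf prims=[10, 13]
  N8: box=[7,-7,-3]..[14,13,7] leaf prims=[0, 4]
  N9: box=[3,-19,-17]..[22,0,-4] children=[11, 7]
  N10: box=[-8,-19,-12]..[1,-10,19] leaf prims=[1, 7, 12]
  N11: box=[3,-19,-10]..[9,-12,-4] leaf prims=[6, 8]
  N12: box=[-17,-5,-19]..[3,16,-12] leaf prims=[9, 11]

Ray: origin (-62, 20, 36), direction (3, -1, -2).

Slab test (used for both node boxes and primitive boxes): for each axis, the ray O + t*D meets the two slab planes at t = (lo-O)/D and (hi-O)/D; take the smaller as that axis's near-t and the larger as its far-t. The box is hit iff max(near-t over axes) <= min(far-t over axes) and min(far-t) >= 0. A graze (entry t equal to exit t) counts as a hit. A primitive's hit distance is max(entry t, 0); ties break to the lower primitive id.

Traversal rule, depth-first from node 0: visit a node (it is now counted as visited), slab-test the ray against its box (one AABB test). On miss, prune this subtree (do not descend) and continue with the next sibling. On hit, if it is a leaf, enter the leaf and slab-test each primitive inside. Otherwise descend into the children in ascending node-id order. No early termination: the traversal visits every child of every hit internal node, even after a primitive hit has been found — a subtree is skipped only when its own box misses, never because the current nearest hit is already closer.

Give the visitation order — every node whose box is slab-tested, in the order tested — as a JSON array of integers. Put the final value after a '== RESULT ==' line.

Trace the traversal:
N0 x:[43/3,28] y:[0,39] z:[17/2,55/2] -> hit [43/3,55/2], descend [3, 6]
  N3 x:[21,28] y:[7,39] z:[17/2,53/2] -> hit [21,53/2], descend [2, 9]
    N2 x:[21,80/3] y:[7,27] z:[17/2,39/2] -> miss, prune
    N9 x:[65/3,28] y:[20,39] z:[20,53/2] -> hit [65/3,53/2], descend [7, 11]
      N7 x:[68/3,28] y:[20,27] z:[24,53/2] -> hit [24,53/2] leaf, test {P10@t=79/3, P13@t=24}
      N11 x:[65/3,71/3] y:[32,39] z:[20,23] -> miss, prune
  N6 x:[43/3,65/3] y:[0,39] z:[17/2,55/2] -> hit [43/3,65/3], descend [1, 10]
    N1 x:[43/3,65/3] y:[0,25] z:[23/2,55/2] -> hit [43/3,65/3], descend [4, 12]
      N4 x:[43/3,56/3] y:[0,13] z:[23/2,29/2] -> miss, prune
      N12 x:[15,65/3] y:[4,25] z:[24,55/2] -> miss, prune
    N10 x:[18,21] y:[30,39] z:[17/2,24] -> miss, prune

Visited [0, 3, 2, 9, 7, 11, 6, 1, 4, 12, 10]. Tests: 11 box, 1 leaf. Nearest: P13.

== RESULT ==
[0, 3, 2, 9, 7, 11, 6, 1, 4, 12, 10]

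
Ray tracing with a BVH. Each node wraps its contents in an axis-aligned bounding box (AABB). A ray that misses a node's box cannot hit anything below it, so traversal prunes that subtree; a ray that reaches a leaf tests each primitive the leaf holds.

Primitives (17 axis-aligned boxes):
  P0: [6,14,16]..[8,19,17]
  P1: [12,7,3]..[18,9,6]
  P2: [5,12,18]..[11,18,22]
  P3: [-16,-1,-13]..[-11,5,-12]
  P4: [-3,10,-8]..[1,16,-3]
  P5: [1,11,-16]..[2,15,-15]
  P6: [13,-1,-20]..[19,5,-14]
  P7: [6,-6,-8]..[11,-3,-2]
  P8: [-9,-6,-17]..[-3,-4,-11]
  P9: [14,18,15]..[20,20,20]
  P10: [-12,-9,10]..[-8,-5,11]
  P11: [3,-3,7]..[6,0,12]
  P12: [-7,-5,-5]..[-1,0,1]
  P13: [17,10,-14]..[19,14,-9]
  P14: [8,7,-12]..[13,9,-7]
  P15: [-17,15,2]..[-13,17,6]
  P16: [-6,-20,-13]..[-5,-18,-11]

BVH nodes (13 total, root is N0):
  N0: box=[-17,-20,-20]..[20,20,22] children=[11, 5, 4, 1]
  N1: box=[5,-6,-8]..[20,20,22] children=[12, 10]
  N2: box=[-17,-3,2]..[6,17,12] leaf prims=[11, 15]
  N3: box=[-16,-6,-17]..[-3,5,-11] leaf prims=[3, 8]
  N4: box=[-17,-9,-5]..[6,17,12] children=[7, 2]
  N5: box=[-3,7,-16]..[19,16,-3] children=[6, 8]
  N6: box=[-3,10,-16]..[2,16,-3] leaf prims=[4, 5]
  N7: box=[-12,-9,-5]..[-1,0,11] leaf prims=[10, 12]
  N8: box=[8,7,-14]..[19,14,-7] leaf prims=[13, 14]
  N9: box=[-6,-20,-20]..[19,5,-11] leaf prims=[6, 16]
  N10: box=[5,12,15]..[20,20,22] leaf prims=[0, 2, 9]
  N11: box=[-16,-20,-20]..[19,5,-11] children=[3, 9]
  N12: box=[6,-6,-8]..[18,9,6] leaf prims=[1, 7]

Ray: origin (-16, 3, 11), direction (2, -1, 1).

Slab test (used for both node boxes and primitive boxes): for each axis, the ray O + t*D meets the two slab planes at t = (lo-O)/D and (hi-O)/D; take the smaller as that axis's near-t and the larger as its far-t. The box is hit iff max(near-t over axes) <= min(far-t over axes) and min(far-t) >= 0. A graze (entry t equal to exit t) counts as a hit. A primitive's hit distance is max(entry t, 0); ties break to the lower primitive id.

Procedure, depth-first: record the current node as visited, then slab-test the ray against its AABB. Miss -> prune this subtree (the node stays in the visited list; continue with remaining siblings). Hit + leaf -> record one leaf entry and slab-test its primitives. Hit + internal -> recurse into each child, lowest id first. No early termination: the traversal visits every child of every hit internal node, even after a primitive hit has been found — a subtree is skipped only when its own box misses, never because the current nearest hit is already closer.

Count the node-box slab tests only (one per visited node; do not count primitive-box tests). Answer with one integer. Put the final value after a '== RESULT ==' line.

Trace the traversal:
N0 x:[-1/2,18] y:[-17,23] z:[-31,11] -> hit [-1/2,11], descend [1, 4, 5, 11]
  N1 x:[21/2,18] y:[-17,9] z:[-19,11] -> miss, prune
  N4 x:[-1/2,11] y:[-14,12] z:[-16,1] -> hit [-1/2,1], descend [2, 7]
    N2 x:[-1/2,11] y:[-14,6] z:[-9,1] -> hit [-1/2,1] leaf, test {P11(miss), P15(miss)}
    N7 x:[2,15/2] y:[3,12] z:[-16,0] -> miss, prune
  N5 x:[13/2,35/2] y:[-13,-4] z:[-27,-14] -> miss, prune
  N11 x:[0,35/2] y:[-2,23] z:[-31,-22] -> miss, prune

Summary -> nodes [0, 1, 4, 2, 7, 5, 11]; box-tests=7; leaf-entries=1; first=miss

== RESULT ==
7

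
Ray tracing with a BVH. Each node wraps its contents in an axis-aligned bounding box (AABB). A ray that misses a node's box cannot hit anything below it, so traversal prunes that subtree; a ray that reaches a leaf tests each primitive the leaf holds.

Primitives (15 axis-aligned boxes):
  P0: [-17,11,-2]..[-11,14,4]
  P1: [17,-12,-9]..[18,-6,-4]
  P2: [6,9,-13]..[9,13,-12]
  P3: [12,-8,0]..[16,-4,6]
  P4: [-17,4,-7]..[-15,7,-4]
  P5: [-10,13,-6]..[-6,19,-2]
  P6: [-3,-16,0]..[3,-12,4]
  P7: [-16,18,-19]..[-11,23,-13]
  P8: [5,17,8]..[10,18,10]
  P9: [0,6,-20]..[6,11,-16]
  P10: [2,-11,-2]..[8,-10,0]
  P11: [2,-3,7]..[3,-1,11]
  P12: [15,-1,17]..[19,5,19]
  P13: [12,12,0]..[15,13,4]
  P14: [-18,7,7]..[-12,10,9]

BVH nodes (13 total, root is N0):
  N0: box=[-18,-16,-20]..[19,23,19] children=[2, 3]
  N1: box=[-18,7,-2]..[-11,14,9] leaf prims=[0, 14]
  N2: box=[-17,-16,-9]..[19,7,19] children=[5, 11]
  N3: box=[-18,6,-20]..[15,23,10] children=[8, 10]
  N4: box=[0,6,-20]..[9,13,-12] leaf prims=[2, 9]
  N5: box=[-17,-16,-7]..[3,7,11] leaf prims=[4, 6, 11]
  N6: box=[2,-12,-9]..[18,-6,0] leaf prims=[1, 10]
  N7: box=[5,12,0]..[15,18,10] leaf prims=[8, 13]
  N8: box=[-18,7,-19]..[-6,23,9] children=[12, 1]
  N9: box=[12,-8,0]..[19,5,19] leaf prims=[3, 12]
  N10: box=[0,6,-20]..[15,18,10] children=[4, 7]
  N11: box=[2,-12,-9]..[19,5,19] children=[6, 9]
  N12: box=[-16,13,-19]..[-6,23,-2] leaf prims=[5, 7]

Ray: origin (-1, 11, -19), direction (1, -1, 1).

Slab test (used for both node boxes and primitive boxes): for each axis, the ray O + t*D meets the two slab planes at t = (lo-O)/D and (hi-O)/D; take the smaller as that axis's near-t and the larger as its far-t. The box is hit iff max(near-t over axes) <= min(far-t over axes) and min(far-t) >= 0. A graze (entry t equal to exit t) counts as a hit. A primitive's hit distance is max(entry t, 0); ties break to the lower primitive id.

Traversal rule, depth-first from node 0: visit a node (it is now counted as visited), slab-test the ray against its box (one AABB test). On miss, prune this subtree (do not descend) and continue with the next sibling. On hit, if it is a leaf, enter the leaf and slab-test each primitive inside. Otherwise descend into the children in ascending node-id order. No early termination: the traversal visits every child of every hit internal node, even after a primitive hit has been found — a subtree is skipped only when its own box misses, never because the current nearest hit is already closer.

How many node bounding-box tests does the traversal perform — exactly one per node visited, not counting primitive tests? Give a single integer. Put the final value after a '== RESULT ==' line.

Trace the traversal:
N0 x:[-17,20] y:[-12,27] z:[-1,38] -> hit [-1,20], descend [2, 3]
  N2 x:[-16,20] y:[4,27] z:[10,38] -> hit [10,20], descend [5, 11]
    N5 x:[-16,4] y:[4,27] z:[12,30] -> miss, prune
    N11 x:[3,20] y:[6,23] z:[10,38] -> hit [10,20], descend [6, 9]
      N6 x:[3,19] y:[17,23] z:[10,19] -> hit [17,19] leaf, test {P1(miss), P10(miss)}
      N9 x:[13,20] y:[6,19] z:[19,38] -> hit [19,19] leaf, test {P3(miss), P12(miss)}
  N3 x:[-17,16] y:[-12,5] z:[-1,29] -> hit [-1,5], descend [8, 10]
    N8 x:[-17,-5] y:[-12,4] z:[0,28] -> miss, prune
    N10 x:[1,16] y:[-7,5] z:[-1,29] -> hit [1,5], descend [4, 7]
      N4 x:[1,10] y:[-2,5] z:[-1,7] -> hit [1,5] leaf, test {P2(miss), P9@t=1}
      N7 x:[6,16] y:[-7,-1] z:[19,29] -> miss, prune

order=[0, 2, 5, 11, 6, 9, 3, 8, 10, 4, 7]  |boxes|=11  |leaves|=3  hit=P9

== RESULT ==
11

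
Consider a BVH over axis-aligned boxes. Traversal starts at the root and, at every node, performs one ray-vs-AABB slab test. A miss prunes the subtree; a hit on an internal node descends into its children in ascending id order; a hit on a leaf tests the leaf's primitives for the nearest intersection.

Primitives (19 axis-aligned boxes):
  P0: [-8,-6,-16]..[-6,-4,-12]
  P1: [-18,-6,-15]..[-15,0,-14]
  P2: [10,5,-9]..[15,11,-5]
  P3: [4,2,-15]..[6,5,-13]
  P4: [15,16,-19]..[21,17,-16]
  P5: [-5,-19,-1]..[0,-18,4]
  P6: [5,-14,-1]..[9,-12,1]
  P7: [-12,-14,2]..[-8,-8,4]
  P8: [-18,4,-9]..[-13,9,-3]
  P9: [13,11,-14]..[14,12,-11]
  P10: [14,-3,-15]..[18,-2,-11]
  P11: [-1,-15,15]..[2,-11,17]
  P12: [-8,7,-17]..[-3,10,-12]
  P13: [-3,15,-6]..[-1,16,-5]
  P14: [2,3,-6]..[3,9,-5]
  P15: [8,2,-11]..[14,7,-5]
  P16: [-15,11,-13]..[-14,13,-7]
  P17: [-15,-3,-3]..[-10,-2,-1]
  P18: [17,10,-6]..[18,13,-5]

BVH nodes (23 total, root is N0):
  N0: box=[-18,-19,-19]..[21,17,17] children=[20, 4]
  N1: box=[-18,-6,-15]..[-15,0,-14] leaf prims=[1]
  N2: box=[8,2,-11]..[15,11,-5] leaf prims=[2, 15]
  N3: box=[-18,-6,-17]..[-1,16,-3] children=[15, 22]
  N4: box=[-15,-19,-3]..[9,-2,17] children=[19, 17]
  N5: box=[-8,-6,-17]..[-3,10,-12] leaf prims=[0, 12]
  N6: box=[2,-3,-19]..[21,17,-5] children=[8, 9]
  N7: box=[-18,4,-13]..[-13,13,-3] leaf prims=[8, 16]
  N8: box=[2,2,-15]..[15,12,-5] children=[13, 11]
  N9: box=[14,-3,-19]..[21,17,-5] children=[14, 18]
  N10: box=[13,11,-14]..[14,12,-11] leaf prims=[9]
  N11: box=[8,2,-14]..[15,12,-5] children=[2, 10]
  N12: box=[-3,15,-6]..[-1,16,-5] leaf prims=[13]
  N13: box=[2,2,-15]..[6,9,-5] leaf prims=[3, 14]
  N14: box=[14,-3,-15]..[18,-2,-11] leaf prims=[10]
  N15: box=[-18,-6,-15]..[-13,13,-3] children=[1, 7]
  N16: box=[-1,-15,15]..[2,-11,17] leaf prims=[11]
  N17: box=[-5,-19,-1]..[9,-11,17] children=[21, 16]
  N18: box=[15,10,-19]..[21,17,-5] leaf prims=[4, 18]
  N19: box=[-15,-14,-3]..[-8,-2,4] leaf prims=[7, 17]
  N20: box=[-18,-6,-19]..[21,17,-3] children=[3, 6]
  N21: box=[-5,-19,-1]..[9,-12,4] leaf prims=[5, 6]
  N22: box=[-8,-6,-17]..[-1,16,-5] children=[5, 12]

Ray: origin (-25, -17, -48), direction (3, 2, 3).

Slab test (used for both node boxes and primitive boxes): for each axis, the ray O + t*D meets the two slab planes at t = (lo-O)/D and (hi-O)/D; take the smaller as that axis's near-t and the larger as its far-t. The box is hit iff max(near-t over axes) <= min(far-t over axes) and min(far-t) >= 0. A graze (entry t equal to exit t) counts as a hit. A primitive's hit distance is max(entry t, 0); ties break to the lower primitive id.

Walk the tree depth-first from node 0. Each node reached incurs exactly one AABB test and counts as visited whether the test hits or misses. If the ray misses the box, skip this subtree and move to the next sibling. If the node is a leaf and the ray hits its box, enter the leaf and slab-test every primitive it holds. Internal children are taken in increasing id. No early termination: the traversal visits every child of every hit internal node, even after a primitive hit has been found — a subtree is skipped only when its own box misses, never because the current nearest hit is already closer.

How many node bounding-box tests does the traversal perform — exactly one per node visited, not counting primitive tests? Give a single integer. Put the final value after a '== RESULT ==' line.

Trace the traversal:
N0 x:[7/3,46/3] y:[-1,17] z:[29/3,65/3] -> hit [29/3,46/3], descend [4, 20]
  N4 x:[10/3,34/3] y:[-1,15/2] z:[15,65/3] -> miss, prune
  N20 x:[7/3,46/3] y:[11/2,17] z:[29/3,15] -> hit [29/3,15], descend [3, 6]
    N3 x:[7/3,8] y:[11/2,33/2] z:[31/3,15] -> miss, prune
    N6 x:[9,46/3] y:[7,17] z:[29/3,43/3] -> hit [29/3,43/3], descend [8, 9]
      N8 x:[9,40/3] y:[19/2,29/2] z:[11,43/3] -> hit [11,40/3], descend [11, 13]
        N11 x:[11,40/3] y:[19/2,29/2] z:[34/3,43/3] -> hit [34/3,40/3], descend [2, 10]
          N2 x:[11,40/3] y:[19/2,14] z:[37/3,43/3] -> hit [37/3,40/3] leaf, test {P2@t=13, P15(miss)}
          N10 x:[38/3,13] y:[14,29/2] z:[34/3,37/3] -> miss, prune
        N13 x:[9,31/3] y:[19/2,13] z:[11,43/3] -> miss, prune
      N9 x:[13,46/3] y:[7,17] z:[29/3,43/3] -> hit [13,43/3], descend [14, 18]
        N14 x:[13,43/3] y:[7,15/2] z:[11,37/3] -> miss, prune
        N18 x:[40/3,46/3] y:[27/2,17] z:[29/3,43/3] -> hit [27/2,43/3] leaf, test {P4(miss), P18@t=14}

Summary -> nodes [0, 4, 20, 3, 6, 8, 11, 2, 10, 13, 9, 14, 18]; box-tests=13; leaf-entries=2; first=P2

== RESULT ==
13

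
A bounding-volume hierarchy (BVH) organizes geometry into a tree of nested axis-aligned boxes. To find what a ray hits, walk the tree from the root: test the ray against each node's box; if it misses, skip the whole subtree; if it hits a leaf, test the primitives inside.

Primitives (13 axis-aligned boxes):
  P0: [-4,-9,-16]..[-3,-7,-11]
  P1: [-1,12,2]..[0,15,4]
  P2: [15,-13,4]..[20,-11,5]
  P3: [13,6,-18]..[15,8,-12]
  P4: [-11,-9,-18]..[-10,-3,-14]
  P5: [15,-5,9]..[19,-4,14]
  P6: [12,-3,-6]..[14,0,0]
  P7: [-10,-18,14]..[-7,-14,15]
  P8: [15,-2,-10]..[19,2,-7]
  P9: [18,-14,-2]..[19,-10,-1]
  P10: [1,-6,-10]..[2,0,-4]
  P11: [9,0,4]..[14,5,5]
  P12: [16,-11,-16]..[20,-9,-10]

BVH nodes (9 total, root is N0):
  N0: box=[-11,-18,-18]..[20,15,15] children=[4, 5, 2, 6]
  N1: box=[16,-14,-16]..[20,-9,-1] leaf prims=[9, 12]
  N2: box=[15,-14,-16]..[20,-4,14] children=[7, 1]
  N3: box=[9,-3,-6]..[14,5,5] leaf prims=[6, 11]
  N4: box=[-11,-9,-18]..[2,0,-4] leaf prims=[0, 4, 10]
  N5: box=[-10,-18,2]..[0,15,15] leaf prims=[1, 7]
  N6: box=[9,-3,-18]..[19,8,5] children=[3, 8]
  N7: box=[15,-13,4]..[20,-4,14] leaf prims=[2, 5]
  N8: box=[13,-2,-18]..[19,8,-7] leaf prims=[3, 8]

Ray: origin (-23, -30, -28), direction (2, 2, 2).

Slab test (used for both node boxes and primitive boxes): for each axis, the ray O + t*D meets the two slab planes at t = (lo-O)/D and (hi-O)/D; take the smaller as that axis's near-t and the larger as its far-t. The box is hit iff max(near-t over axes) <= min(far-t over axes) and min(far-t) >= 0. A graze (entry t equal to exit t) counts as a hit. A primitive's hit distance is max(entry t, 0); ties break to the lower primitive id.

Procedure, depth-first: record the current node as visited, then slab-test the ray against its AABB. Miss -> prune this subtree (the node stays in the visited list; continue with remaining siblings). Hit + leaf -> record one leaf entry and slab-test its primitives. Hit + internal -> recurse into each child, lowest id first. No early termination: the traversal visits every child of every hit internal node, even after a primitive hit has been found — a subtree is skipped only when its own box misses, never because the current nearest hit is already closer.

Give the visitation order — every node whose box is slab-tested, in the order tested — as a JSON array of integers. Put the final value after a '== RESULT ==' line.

Walk:
N0 x:[6,43/2] y:[6,45/2] z:[5,43/2] -> hit [6,43/2], descend [2, 4, 5, 6]
  N2 x:[19,43/2] y:[8,13] z:[6,21] -> miss, prune
  N4 x:[6,25/2] y:[21/2,15] z:[5,12] -> hit [21/2,12] leaf, test {P0(miss), P4(miss), P10@t=12}
  N5 x:[13/2,23/2] y:[6,45/2] z:[15,43/2] -> miss, prune
  N6 x:[16,21] y:[27/2,19] z:[5,33/2] -> hit [16,33/2], descend [3, 8]
    N3 x:[16,37/2] y:[27/2,35/2] z:[11,33/2] -> hit [16,33/2] leaf, test {P6(miss), P11@t=16}
    N8 x:[18,21] y:[14,19] z:[5,21/2] -> miss, prune

Summary -> nodes [0, 2, 4, 5, 6, 3, 8]; box-tests=7; leaf-entries=2; first=P10

== RESULT ==
[0, 2, 4, 5, 6, 3, 8]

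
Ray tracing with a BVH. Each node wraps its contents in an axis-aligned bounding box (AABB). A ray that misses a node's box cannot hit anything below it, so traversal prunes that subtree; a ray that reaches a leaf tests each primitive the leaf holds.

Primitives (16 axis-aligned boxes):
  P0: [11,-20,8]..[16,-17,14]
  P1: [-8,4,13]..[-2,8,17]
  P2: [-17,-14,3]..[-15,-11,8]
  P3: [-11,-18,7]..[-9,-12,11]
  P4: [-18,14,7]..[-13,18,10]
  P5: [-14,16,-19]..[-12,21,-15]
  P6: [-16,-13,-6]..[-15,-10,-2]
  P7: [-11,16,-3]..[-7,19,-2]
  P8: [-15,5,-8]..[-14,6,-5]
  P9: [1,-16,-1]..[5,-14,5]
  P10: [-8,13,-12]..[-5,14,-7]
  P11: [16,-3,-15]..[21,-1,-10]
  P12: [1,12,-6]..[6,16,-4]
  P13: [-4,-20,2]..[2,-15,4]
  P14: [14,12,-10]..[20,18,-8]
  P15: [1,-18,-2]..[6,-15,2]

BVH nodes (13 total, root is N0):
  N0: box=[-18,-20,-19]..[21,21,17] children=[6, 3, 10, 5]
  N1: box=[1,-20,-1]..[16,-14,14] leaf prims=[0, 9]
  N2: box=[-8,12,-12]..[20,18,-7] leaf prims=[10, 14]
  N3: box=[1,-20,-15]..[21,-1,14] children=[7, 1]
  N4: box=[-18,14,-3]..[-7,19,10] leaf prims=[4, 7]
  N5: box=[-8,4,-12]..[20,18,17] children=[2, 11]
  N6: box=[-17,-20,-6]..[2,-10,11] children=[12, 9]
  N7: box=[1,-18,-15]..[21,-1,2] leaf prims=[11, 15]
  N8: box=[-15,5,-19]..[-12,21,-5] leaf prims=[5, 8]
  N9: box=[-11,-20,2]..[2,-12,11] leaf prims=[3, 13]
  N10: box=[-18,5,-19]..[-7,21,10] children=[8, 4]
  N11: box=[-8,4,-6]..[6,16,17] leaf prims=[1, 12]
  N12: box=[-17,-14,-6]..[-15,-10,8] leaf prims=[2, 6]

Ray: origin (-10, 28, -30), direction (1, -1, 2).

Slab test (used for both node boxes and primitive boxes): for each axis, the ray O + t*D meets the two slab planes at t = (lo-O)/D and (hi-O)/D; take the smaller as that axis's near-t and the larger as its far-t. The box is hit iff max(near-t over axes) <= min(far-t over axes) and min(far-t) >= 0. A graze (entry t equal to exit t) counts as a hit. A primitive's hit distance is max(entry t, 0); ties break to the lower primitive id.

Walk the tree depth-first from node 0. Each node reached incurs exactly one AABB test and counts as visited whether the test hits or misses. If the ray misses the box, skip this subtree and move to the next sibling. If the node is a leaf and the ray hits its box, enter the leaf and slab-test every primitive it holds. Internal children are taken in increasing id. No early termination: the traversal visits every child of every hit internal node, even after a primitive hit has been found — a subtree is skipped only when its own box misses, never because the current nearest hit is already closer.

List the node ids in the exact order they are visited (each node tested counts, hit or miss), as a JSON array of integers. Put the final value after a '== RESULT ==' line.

Trace the traversal:
N0 x:[-8,31] y:[7,48] z:[11/2,47/2] -> hit [7,47/2], descend [3, 5, 6, 10]
  N3 x:[11,31] y:[29,48] z:[15/2,22] -> miss, prune
  N5 x:[2,30] y:[10,24] z:[9,47/2] -> hit [10,47/2], descend [2, 11]
    N2 x:[2,30] y:[10,16] z:[9,23/2] -> hit [10,23/2] leaf, test {P10(miss), P14(miss)}
    N11 x:[2,16] y:[12,24] z:[12,47/2] -> hit [12,16] leaf, test {P1(miss), P12@t=12}
  N6 x:[-7,12] y:[38,48] z:[12,41/2] -> miss, prune
  N10 x:[-8,3] y:[7,23] z:[11/2,20] -> miss, prune

Summary -> nodes [0, 3, 5, 2, 11, 6, 10]; box-tests=7; leaf-entries=2; first=P12

== RESULT ==
[0, 3, 5, 2, 11, 6, 10]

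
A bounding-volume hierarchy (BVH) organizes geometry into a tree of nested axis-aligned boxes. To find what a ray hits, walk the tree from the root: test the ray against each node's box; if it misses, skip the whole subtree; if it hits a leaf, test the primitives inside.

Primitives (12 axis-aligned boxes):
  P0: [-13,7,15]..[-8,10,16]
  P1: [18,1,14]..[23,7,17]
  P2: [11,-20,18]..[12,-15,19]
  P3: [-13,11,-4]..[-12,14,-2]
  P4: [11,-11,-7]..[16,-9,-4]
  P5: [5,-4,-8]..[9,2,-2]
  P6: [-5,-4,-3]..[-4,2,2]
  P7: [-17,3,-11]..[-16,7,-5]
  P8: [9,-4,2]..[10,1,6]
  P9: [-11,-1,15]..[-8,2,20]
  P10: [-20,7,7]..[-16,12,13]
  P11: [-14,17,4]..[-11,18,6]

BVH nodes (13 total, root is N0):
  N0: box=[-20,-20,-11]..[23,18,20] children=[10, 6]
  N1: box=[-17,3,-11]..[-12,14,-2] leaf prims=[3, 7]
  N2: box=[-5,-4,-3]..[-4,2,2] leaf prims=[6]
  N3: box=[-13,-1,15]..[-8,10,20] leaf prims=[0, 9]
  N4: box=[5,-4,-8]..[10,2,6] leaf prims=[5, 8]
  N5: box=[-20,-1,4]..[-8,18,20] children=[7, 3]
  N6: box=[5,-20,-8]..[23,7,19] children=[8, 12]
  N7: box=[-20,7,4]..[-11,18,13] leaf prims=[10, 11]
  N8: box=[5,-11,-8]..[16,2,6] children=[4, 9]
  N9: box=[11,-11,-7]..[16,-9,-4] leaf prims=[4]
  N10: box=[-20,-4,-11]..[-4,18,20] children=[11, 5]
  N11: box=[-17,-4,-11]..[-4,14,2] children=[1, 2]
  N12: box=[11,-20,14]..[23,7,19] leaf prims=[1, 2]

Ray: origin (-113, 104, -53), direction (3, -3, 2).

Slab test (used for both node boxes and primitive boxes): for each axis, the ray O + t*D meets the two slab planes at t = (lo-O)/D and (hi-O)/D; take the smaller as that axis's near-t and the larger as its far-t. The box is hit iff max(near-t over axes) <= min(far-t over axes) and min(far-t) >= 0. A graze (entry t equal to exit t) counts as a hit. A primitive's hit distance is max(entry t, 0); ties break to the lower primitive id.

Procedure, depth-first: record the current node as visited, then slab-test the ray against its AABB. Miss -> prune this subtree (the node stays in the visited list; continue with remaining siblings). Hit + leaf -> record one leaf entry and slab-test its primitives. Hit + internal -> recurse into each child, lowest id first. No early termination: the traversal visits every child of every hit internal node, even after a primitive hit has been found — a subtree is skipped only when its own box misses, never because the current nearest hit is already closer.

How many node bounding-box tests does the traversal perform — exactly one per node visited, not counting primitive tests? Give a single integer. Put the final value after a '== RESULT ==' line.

Walk:
N0 x:[31,136/3] y:[86/3,124/3] z:[21,73/2] -> hit [31,73/2], descend [6, 10]
  N6 x:[118/3,136/3] y:[97/3,124/3] z:[45/2,36] -> miss, prune
  N10 x:[31,109/3] y:[86/3,36] z:[21,73/2] -> hit [31,36], descend [5, 11]
    N5 x:[31,35] y:[86/3,35] z:[57/2,73/2] -> hit [31,35], descend [3, 7]
      N3 x:[100/3,35] y:[94/3,35] z:[34,73/2] -> hit [34,35] leaf, test {P0(miss), P9@t=34}
      N7 x:[31,34] y:[86/3,97/3] z:[57/2,33] -> hit [31,97/3] leaf, test {P10@t=31, P11(miss)}
    N11 x:[32,109/3] y:[30,36] z:[21,55/2] -> miss, prune

7 AABB tests over nodes [0, 6, 10, 5, 3, 7, 11]; 2 leaves entered; closest P10.

== RESULT ==
7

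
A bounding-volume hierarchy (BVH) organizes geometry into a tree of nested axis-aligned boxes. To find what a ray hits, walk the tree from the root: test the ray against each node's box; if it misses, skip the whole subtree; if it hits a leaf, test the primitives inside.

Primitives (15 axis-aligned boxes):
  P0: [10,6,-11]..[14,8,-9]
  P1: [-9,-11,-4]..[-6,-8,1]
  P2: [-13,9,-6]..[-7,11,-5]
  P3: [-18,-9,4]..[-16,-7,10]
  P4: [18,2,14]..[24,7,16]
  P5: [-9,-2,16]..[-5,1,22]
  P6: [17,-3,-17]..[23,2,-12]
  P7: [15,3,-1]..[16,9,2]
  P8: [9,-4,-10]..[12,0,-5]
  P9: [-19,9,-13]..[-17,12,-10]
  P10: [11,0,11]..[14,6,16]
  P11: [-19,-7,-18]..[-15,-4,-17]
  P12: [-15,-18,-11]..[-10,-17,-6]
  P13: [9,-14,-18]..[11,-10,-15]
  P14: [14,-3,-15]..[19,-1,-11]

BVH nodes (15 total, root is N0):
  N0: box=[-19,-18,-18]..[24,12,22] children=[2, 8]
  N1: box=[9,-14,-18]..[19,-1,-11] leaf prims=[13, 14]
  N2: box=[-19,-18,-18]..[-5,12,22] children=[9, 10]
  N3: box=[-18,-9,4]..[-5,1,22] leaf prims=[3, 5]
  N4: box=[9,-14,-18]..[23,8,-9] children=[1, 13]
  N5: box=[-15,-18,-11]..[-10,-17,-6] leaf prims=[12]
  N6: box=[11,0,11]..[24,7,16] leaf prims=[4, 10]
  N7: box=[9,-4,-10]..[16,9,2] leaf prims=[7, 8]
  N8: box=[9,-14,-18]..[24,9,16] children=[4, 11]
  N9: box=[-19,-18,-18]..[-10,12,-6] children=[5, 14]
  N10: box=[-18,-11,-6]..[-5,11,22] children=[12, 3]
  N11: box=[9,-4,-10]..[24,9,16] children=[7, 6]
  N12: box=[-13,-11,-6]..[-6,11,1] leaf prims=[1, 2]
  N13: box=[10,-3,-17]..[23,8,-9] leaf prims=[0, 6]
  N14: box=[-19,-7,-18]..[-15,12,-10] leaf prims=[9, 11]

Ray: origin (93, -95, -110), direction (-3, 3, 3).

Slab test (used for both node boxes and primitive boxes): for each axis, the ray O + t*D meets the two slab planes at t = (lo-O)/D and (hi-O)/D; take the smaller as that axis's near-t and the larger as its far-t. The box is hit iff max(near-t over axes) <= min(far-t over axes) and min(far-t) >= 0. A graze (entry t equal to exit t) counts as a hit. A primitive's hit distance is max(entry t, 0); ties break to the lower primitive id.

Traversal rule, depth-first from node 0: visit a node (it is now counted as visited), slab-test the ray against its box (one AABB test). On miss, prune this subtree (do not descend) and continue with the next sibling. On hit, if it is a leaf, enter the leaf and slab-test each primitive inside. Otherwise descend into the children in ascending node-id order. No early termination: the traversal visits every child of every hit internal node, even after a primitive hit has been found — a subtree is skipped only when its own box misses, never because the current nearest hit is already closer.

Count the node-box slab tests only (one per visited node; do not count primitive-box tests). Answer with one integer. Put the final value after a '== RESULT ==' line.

Trace the traversal:
N0 x:[23,112/3] y:[77/3,107/3] z:[92/3,44] -> hit [92/3,107/3], descend [2, 8]
  N2 x:[98/3,112/3] y:[77/3,107/3] z:[92/3,44] -> hit [98/3,107/3], descend [9, 10]
    N9 x:[103/3,112/3] y:[77/3,107/3] z:[92/3,104/3] -> hit [103/3,104/3], descend [5, 14]
      N5 x:[103/3,36] y:[77/3,26] z:[33,104/3] -> miss, prune
      N14 x:[36,112/3] y:[88/3,107/3] z:[92/3,100/3] -> miss, prune
    N10 x:[98/3,37] y:[28,106/3] z:[104/3,44] -> hit [104/3,106/3], descend [3, 12]
      N3 x:[98/3,37] y:[86/3,32] z:[38,44] -> miss, prune
      N12 x:[33,106/3] y:[28,106/3] z:[104/3,37] -> hit [104/3,106/3] leaf, test {P1(miss), P2@t=104/3}
  N8 x:[23,28] y:[27,104/3] z:[92/3,42] -> miss, prune

Summary -> nodes [0, 2, 9, 5, 14, 10, 3, 12, 8]; box-tests=9; leaf-entries=1; first=P2

== RESULT ==
9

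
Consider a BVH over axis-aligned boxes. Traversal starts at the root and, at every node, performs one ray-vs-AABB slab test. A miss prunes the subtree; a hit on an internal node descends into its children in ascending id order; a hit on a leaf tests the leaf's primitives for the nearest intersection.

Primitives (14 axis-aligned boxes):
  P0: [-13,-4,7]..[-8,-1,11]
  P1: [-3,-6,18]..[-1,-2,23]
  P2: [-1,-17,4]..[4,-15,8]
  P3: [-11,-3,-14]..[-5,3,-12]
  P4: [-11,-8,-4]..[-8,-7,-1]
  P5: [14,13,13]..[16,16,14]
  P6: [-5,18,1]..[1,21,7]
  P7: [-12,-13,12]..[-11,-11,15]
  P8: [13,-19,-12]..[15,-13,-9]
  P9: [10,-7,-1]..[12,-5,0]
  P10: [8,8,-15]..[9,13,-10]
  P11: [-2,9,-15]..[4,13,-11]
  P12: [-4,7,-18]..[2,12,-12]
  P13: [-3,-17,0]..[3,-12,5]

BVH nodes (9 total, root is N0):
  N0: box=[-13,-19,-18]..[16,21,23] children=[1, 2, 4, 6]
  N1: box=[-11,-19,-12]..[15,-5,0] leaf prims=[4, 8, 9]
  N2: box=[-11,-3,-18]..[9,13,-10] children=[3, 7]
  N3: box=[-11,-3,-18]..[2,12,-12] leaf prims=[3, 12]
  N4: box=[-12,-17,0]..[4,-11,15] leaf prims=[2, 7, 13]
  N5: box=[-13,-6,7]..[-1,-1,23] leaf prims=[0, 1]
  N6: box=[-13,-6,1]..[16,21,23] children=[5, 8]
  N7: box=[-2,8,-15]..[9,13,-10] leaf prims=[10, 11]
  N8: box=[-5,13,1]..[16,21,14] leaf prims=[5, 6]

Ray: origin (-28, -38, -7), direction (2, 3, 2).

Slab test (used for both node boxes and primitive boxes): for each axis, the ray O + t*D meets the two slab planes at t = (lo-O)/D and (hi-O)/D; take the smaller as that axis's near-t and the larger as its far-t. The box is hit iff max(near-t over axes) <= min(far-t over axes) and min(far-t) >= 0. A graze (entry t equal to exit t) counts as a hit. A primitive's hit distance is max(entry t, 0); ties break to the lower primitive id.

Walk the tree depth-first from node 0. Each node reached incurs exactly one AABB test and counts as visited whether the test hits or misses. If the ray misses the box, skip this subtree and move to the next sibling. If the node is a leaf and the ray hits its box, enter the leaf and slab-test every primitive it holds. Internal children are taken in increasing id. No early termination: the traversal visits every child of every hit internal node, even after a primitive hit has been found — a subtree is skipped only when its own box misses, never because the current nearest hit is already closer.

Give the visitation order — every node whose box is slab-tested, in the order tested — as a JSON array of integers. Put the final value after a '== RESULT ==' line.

Trace the traversal:
N0 x:[15/2,22] y:[19/3,59/3] z:[-11/2,15] -> hit [15/2,15], descend [1, 2, 4, 6]
  N1 x:[17/2,43/2] y:[19/3,11] z:[-5/2,7/2] -> miss, prune
  N2 x:[17/2,37/2] y:[35/3,17] z:[-11/2,-3/2] -> miss, prune
  N4 x:[8,16] y:[7,9] z:[7/2,11] -> hit [8,9] leaf, test {P2(miss), P7(miss), P13(miss)}
  N6 x:[15/2,22] y:[32/3,59/3] z:[4,15] -> hit [32/3,15], descend [5, 8]
    N5 x:[15/2,27/2] y:[32/3,37/3] z:[7,15] -> hit [32/3,37/3] leaf, test {P0(miss), P1(miss)}
    N8 x:[23/2,22] y:[17,59/3] z:[4,21/2] -> miss, prune

7 AABB tests over nodes [0, 1, 2, 4, 6, 5, 8]; 2 leaves entered; closest miss.

== RESULT ==
[0, 1, 2, 4, 6, 5, 8]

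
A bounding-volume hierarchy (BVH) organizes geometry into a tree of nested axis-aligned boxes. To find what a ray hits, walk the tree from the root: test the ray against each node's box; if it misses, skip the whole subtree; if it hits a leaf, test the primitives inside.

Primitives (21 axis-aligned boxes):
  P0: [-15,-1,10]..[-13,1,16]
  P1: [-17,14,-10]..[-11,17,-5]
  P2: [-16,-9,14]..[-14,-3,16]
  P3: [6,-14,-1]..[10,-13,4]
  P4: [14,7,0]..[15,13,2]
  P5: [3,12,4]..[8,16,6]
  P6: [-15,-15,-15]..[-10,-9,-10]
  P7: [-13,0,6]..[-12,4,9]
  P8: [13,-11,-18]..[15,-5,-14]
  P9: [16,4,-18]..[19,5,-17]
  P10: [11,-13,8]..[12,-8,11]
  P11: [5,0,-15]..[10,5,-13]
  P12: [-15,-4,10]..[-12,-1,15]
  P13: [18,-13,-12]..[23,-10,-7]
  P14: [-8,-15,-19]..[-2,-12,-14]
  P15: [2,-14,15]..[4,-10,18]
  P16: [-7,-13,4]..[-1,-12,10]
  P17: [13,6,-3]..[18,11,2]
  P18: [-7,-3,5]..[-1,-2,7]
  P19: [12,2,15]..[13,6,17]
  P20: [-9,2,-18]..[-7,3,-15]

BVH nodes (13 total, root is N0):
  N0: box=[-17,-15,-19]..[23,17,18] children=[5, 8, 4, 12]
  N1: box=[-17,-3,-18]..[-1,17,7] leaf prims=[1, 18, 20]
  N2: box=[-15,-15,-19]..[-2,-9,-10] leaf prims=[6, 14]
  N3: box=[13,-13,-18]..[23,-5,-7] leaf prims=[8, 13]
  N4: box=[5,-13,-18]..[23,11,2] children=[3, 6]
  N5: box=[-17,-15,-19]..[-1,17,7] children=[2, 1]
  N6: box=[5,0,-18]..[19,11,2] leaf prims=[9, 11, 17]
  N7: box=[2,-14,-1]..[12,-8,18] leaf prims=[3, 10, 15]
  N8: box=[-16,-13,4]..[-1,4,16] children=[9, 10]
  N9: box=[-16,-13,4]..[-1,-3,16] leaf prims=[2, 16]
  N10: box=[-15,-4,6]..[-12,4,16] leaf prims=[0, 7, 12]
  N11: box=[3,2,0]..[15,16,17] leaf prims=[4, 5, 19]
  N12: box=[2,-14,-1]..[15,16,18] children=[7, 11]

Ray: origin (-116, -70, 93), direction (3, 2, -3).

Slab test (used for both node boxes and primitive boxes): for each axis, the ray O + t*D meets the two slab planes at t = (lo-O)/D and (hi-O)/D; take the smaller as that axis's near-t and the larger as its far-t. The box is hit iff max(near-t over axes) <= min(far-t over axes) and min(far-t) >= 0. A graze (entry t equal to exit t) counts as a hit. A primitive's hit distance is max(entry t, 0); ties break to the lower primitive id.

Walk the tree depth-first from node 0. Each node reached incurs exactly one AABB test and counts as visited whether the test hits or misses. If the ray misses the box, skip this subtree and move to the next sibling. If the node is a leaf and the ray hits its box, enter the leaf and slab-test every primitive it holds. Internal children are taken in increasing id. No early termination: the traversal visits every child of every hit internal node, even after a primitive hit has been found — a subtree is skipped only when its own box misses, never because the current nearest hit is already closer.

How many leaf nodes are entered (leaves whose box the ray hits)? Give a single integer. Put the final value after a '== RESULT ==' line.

Walk:
N0 x:[33,139/3] y:[55/2,87/2] z:[25,112/3] -> hit [33,112/3], descend [4, 5, 8, 12]
  N4 x:[121/3,139/3] y:[57/2,81/2] z:[91/3,37] -> miss, prune
  N5 x:[33,115/3] y:[55/2,87/2] z:[86/3,112/3] -> hit [33,112/3], descend [1, 2]
    N1 x:[33,115/3] y:[67/2,87/2] z:[86/3,37] -> hit [67/2,37] leaf, test {P1(miss), P18(miss), P20@t=36}
    N2 x:[101/3,38] y:[55/2,61/2] z:[103/3,112/3] -> miss, prune
  N8 x:[100/3,115/3] y:[57/2,37] z:[77/3,89/3] -> miss, prune
  N12 x:[118/3,131/3] y:[28,43] z:[25,94/3] -> miss, prune

7 AABB tests over nodes [0, 4, 5, 1, 2, 8, 12]; 1 leaf entered; closest P20.

== RESULT ==
1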